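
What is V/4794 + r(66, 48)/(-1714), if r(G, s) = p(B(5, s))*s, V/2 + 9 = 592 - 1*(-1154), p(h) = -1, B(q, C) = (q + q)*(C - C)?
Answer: 515379/684743 ≈ 0.75266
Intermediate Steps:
B(q, C) = 0 (B(q, C) = (2*q)*0 = 0)
V = 3474 (V = -18 + 2*(592 - 1*(-1154)) = -18 + 2*(592 + 1154) = -18 + 2*1746 = -18 + 3492 = 3474)
r(G, s) = -s
V/4794 + r(66, 48)/(-1714) = 3474/4794 - 1*48/(-1714) = 3474*(1/4794) - 48*(-1/1714) = 579/799 + 24/857 = 515379/684743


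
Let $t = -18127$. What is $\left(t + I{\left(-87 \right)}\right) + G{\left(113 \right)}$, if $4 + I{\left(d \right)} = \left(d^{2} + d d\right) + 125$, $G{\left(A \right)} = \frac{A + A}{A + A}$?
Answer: $-2867$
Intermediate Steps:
$G{\left(A \right)} = 1$ ($G{\left(A \right)} = \frac{2 A}{2 A} = 2 A \frac{1}{2 A} = 1$)
$I{\left(d \right)} = 121 + 2 d^{2}$ ($I{\left(d \right)} = -4 + \left(\left(d^{2} + d d\right) + 125\right) = -4 + \left(\left(d^{2} + d^{2}\right) + 125\right) = -4 + \left(2 d^{2} + 125\right) = -4 + \left(125 + 2 d^{2}\right) = 121 + 2 d^{2}$)
$\left(t + I{\left(-87 \right)}\right) + G{\left(113 \right)} = \left(-18127 + \left(121 + 2 \left(-87\right)^{2}\right)\right) + 1 = \left(-18127 + \left(121 + 2 \cdot 7569\right)\right) + 1 = \left(-18127 + \left(121 + 15138\right)\right) + 1 = \left(-18127 + 15259\right) + 1 = -2868 + 1 = -2867$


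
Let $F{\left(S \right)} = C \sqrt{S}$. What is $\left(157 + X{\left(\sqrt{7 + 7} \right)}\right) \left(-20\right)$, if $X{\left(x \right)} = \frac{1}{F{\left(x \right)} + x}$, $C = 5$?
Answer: $\frac{20 \left(-1 - 785 \sqrt[4]{14} - 157 \sqrt{14}\right)}{\sqrt{14} + 5 \sqrt[4]{14}} \approx -3141.5$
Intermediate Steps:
$F{\left(S \right)} = 5 \sqrt{S}$
$X{\left(x \right)} = \frac{1}{x + 5 \sqrt{x}}$ ($X{\left(x \right)} = \frac{1}{5 \sqrt{x} + x} = \frac{1}{x + 5 \sqrt{x}}$)
$\left(157 + X{\left(\sqrt{7 + 7} \right)}\right) \left(-20\right) = \left(157 + \frac{1}{\sqrt{7 + 7} + 5 \sqrt{\sqrt{7 + 7}}}\right) \left(-20\right) = \left(157 + \frac{1}{\sqrt{14} + 5 \sqrt{\sqrt{14}}}\right) \left(-20\right) = \left(157 + \frac{1}{\sqrt{14} + 5 \sqrt[4]{14}}\right) \left(-20\right) = -3140 - \frac{20}{\sqrt{14} + 5 \sqrt[4]{14}}$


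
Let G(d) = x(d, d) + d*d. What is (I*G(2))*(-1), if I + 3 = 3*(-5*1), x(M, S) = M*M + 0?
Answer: 144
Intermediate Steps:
x(M, S) = M² (x(M, S) = M² + 0 = M²)
I = -18 (I = -3 + 3*(-5*1) = -3 + 3*(-5) = -3 - 15 = -18)
G(d) = 2*d² (G(d) = d² + d*d = d² + d² = 2*d²)
(I*G(2))*(-1) = -36*2²*(-1) = -36*4*(-1) = -18*8*(-1) = -144*(-1) = 144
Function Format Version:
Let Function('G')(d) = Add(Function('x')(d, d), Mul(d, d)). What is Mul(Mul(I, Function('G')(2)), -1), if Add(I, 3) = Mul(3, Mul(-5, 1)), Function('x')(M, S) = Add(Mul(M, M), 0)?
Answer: 144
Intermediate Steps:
Function('x')(M, S) = Pow(M, 2) (Function('x')(M, S) = Add(Pow(M, 2), 0) = Pow(M, 2))
I = -18 (I = Add(-3, Mul(3, Mul(-5, 1))) = Add(-3, Mul(3, -5)) = Add(-3, -15) = -18)
Function('G')(d) = Mul(2, Pow(d, 2)) (Function('G')(d) = Add(Pow(d, 2), Mul(d, d)) = Add(Pow(d, 2), Pow(d, 2)) = Mul(2, Pow(d, 2)))
Mul(Mul(I, Function('G')(2)), -1) = Mul(Mul(-18, Mul(2, Pow(2, 2))), -1) = Mul(Mul(-18, Mul(2, 4)), -1) = Mul(Mul(-18, 8), -1) = Mul(-144, -1) = 144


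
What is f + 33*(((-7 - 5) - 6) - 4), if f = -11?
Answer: -737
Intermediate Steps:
f + 33*(((-7 - 5) - 6) - 4) = -11 + 33*(((-7 - 5) - 6) - 4) = -11 + 33*((-12 - 6) - 4) = -11 + 33*(-18 - 4) = -11 + 33*(-22) = -11 - 726 = -737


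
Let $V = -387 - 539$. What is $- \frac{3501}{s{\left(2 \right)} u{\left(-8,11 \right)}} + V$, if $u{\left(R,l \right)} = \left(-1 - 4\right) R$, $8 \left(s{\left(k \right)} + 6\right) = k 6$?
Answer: $- \frac{18131}{20} \approx -906.55$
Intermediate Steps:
$s{\left(k \right)} = -6 + \frac{3 k}{4}$ ($s{\left(k \right)} = -6 + \frac{k 6}{8} = -6 + \frac{6 k}{8} = -6 + \frac{3 k}{4}$)
$u{\left(R,l \right)} = - 5 R$
$V = -926$
$- \frac{3501}{s{\left(2 \right)} u{\left(-8,11 \right)}} + V = - \frac{3501}{\left(-6 + \frac{3}{4} \cdot 2\right) \left(\left(-5\right) \left(-8\right)\right)} - 926 = - \frac{3501}{\left(-6 + \frac{3}{2}\right) 40} - 926 = - \frac{3501}{\left(- \frac{9}{2}\right) 40} - 926 = - \frac{3501}{-180} - 926 = \left(-3501\right) \left(- \frac{1}{180}\right) - 926 = \frac{389}{20} - 926 = - \frac{18131}{20}$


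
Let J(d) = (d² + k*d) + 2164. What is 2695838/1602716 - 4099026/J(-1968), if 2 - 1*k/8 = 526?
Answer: 1632348738266/1214562626219 ≈ 1.3440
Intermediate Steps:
k = -4192 (k = 16 - 8*526 = 16 - 4208 = -4192)
J(d) = 2164 + d² - 4192*d (J(d) = (d² - 4192*d) + 2164 = 2164 + d² - 4192*d)
2695838/1602716 - 4099026/J(-1968) = 2695838/1602716 - 4099026/(2164 + (-1968)² - 4192*(-1968)) = 2695838*(1/1602716) - 4099026/(2164 + 3873024 + 8249856) = 1347919/801358 - 4099026/12125044 = 1347919/801358 - 4099026*1/12125044 = 1347919/801358 - 2049513/6062522 = 1632348738266/1214562626219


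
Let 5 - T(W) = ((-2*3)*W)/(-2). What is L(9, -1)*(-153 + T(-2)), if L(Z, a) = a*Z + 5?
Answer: 568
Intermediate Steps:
L(Z, a) = 5 + Z*a (L(Z, a) = Z*a + 5 = 5 + Z*a)
T(W) = 5 - 3*W (T(W) = 5 - (-2*3)*W/(-2) = 5 - (-6*W)*(-1)/2 = 5 - 3*W)
L(9, -1)*(-153 + T(-2)) = (5 + 9*(-1))*(-153 + (5 - 3*(-2))) = (5 - 9)*(-153 + (5 + 6)) = -4*(-153 + 11) = -4*(-142) = 568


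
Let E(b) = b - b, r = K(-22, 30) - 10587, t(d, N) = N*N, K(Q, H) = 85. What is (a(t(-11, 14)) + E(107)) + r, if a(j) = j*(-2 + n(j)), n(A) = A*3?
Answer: 104354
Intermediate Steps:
n(A) = 3*A
t(d, N) = N**2
r = -10502 (r = 85 - 10587 = -10502)
E(b) = 0
a(j) = j*(-2 + 3*j)
(a(t(-11, 14)) + E(107)) + r = (14**2*(-2 + 3*14**2) + 0) - 10502 = (196*(-2 + 3*196) + 0) - 10502 = (196*(-2 + 588) + 0) - 10502 = (196*586 + 0) - 10502 = (114856 + 0) - 10502 = 114856 - 10502 = 104354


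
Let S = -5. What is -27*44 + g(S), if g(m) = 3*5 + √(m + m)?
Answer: -1173 + I*√10 ≈ -1173.0 + 3.1623*I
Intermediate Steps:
g(m) = 15 + √2*√m (g(m) = 15 + √(2*m) = 15 + √2*√m)
-27*44 + g(S) = -27*44 + (15 + √2*√(-5)) = -1188 + (15 + √2*(I*√5)) = -1188 + (15 + I*√10) = -1173 + I*√10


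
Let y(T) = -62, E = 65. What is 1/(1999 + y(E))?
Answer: 1/1937 ≈ 0.00051626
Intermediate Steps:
1/(1999 + y(E)) = 1/(1999 - 62) = 1/1937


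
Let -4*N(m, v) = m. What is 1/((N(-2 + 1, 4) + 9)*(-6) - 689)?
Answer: -2/1489 ≈ -0.0013432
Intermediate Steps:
N(m, v) = -m/4
1/((N(-2 + 1, 4) + 9)*(-6) - 689) = 1/((-(-2 + 1)/4 + 9)*(-6) - 689) = 1/((-¼*(-1) + 9)*(-6) - 689) = 1/((¼ + 9)*(-6) - 689) = 1/((37/4)*(-6) - 689) = 1/(-111/2 - 689) = 1/(-1489/2) = -2/1489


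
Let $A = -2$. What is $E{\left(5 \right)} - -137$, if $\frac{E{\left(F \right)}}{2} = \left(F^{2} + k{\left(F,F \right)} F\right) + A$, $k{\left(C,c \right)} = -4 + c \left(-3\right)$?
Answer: $-7$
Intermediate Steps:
$k{\left(C,c \right)} = -4 - 3 c$
$E{\left(F \right)} = -4 + 2 F^{2} + 2 F \left(-4 - 3 F\right)$ ($E{\left(F \right)} = 2 \left(\left(F^{2} + \left(-4 - 3 F\right) F\right) - 2\right) = 2 \left(\left(F^{2} + F \left(-4 - 3 F\right)\right) - 2\right) = 2 \left(-2 + F^{2} + F \left(-4 - 3 F\right)\right) = -4 + 2 F^{2} + 2 F \left(-4 - 3 F\right)$)
$E{\left(5 \right)} - -137 = \left(-4 - 40 - 4 \cdot 5^{2}\right) - -137 = \left(-4 - 40 - 100\right) + 137 = -144 + 137 = -7$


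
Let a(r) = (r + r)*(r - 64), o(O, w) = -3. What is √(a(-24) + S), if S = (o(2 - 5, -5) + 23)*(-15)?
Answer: 6*√109 ≈ 62.642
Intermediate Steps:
a(r) = 2*r*(-64 + r) (a(r) = (2*r)*(-64 + r) = 2*r*(-64 + r))
S = -300 (S = (-3 + 23)*(-15) = 20*(-15) = -300)
√(a(-24) + S) = √(2*(-24)*(-64 - 24) - 300) = √(2*(-24)*(-88) - 300) = √(4224 - 300) = √3924 = 6*√109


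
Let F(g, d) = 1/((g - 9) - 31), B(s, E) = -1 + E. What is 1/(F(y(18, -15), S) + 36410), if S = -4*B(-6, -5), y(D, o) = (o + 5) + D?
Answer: 32/1165119 ≈ 2.7465e-5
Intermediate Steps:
y(D, o) = 5 + D + o (y(D, o) = (5 + o) + D = 5 + D + o)
S = 24 (S = -4*(-1 - 5) = -4*(-6) = 24)
F(g, d) = 1/(-40 + g) (F(g, d) = 1/((-9 + g) - 31) = 1/(-40 + g))
1/(F(y(18, -15), S) + 36410) = 1/(1/(-40 + (5 + 18 - 15)) + 36410) = 1/(1/(-40 + 8) + 36410) = 1/(1/(-32) + 36410) = 1/(-1/32 + 36410) = 1/(1165119/32) = 32/1165119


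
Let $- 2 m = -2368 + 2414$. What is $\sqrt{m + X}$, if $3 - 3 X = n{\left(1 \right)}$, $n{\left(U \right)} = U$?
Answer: $\frac{i \sqrt{201}}{3} \approx 4.7258 i$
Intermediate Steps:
$m = -23$ ($m = - \frac{-2368 + 2414}{2} = \left(- \frac{1}{2}\right) 46 = -23$)
$X = \frac{2}{3}$ ($X = 1 - \frac{1}{3} = \frac{2}{3} \approx 0.66667$)
$\sqrt{m + X} = \sqrt{-23 + \frac{2}{3}} = \sqrt{- \frac{67}{3}} = \frac{i \sqrt{201}}{3}$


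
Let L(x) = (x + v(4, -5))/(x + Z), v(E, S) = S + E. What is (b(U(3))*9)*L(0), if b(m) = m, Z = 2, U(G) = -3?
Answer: 27/2 ≈ 13.500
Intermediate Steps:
v(E, S) = E + S
L(x) = (-1 + x)/(2 + x) (L(x) = (x + (4 - 5))/(x + 2) = (x - 1)/(2 + x) = (-1 + x)/(2 + x))
(b(U(3))*9)*L(0) = (-3*9)*((-1 + 0)/(2 + 0)) = -27*(-1)/2 = -27*(-½) = 27/2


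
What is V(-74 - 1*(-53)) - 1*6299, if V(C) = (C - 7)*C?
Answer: -5711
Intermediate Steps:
V(C) = C*(-7 + C) (V(C) = (-7 + C)*C = C*(-7 + C))
V(-74 - 1*(-53)) - 1*6299 = (-74 - 1*(-53))*(-7 + (-74 - 1*(-53))) - 1*6299 = (-74 + 53)*(-7 + (-74 + 53)) - 6299 = -21*(-7 - 21) - 6299 = -21*(-28) - 6299 = 588 - 6299 = -5711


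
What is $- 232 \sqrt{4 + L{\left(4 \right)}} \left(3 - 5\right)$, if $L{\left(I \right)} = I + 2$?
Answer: $464 \sqrt{10} \approx 1467.3$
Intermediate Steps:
$L{\left(I \right)} = 2 + I$
$- 232 \sqrt{4 + L{\left(4 \right)}} \left(3 - 5\right) = - 232 \sqrt{4 + \left(2 + 4\right)} \left(3 - 5\right) = - 232 \sqrt{4 + 6} \left(-2\right) = - 232 \sqrt{10} \left(-2\right) = - 232 \left(- 2 \sqrt{10}\right) = 464 \sqrt{10}$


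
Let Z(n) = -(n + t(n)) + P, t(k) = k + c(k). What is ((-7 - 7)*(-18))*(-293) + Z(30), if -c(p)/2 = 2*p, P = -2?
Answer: -73778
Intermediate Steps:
c(p) = -4*p
t(k) = -3*k (t(k) = k - 4*k = -3*k)
Z(n) = -2 + 2*n (Z(n) = -(n - 3*n) - 2 = -(-2)*n - 2 = 2*n - 2 = -2 + 2*n)
((-7 - 7)*(-18))*(-293) + Z(30) = ((-7 - 7)*(-18))*(-293) + (-2 + 2*30) = -14*(-18)*(-293) + (-2 + 60) = 252*(-293) + 58 = -73836 + 58 = -73778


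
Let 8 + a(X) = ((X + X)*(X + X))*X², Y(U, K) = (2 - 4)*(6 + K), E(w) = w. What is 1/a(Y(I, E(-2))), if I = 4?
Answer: 1/16376 ≈ 6.1065e-5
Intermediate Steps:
Y(U, K) = -12 - 2*K (Y(U, K) = -2*(6 + K) = -12 - 2*K)
a(X) = -8 + 4*X⁴ (a(X) = -8 + ((X + X)*(X + X))*X² = -8 + ((2*X)*(2*X))*X² = -8 + (4*X²)*X² = -8 + 4*X⁴)
1/a(Y(I, E(-2))) = 1/(-8 + 4*(-12 - 2*(-2))⁴) = 1/(-8 + 4*(-12 + 4)⁴) = 1/(-8 + 4*(-8)⁴) = 1/(-8 + 4*4096) = 1/(-8 + 16384) = 1/16376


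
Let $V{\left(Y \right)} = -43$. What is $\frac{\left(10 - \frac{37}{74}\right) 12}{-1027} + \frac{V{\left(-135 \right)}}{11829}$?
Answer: $- \frac{1392667}{12148383} \approx -0.11464$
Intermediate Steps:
$\frac{\left(10 - \frac{37}{74}\right) 12}{-1027} + \frac{V{\left(-135 \right)}}{11829} = \frac{\left(10 - \frac{37}{74}\right) 12}{-1027} - \frac{43}{11829} = \left(10 - \frac{1}{2}\right) 12 \left(- \frac{1}{1027}\right) - \frac{43}{11829} = \frac{19}{2} \cdot 12 \left(- \frac{1}{1027}\right) - \frac{43}{11829} = 114 \left(- \frac{1}{1027}\right) - \frac{43}{11829} = - \frac{114}{1027} - \frac{43}{11829} = - \frac{1392667}{12148383}$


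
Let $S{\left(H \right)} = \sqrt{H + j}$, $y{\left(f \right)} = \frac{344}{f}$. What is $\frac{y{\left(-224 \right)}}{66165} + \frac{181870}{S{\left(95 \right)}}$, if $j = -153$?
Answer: $- \frac{43}{1852620} - \frac{90935 i \sqrt{58}}{29} \approx -2.321 \cdot 10^{-5} - 23881.0 i$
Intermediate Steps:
$S{\left(H \right)} = \sqrt{-153 + H}$ ($S{\left(H \right)} = \sqrt{H - 153} = \sqrt{-153 + H}$)
$\frac{y{\left(-224 \right)}}{66165} + \frac{181870}{S{\left(95 \right)}} = \frac{344 \frac{1}{-224}}{66165} + \frac{181870}{\sqrt{-153 + 95}} = 344 \left(- \frac{1}{224}\right) \frac{1}{66165} + \frac{181870}{\sqrt{-58}} = \left(- \frac{43}{28}\right) \frac{1}{66165} + \frac{181870}{i \sqrt{58}} = - \frac{43}{1852620} + 181870 \left(- \frac{i \sqrt{58}}{58}\right) = - \frac{43}{1852620} - \frac{90935 i \sqrt{58}}{29}$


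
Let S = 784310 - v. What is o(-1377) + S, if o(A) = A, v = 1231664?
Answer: -448731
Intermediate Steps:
S = -447354 (S = 784310 - 1*1231664 = 784310 - 1231664 = -447354)
o(-1377) + S = -1377 - 447354 = -448731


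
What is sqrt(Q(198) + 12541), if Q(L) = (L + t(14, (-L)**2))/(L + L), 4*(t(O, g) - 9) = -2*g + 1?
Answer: 13*sqrt(1287935)/132 ≈ 111.77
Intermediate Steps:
t(O, g) = 37/4 - g/2 (t(O, g) = 9 + (-2*g + 1)/4 = 9 + (1 - 2*g)/4 = 9 + (1/4 - g/2) = 37/4 - g/2)
Q(L) = (37/4 + L - L**2/2)/(2*L) (Q(L) = (L + (37/4 - L**2/2))/(L + L) = (L + (37/4 - L**2/2))/((2*L)) = (37/4 + L - L**2/2)*(1/(2*L)) = (37/4 + L - L**2/2)/(2*L))
sqrt(Q(198) + 12541) = sqrt((1/2 - 1/4*198 + (37/8)/198) + 12541) = sqrt((1/2 - 99/2 + (37/8)*(1/198)) + 12541) = sqrt((1/2 - 99/2 + 37/1584) + 12541) = sqrt(-77579/1584 + 12541) = sqrt(19787365/1584) = 13*sqrt(1287935)/132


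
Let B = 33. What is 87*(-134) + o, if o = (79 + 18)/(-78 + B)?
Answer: -524707/45 ≈ -11660.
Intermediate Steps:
o = -97/45 (o = (79 + 18)/(-78 + 33) = 97/(-45) = 97*(-1/45) = -97/45 ≈ -2.1556)
87*(-134) + o = 87*(-134) - 97/45 = -11658 - 97/45 = -524707/45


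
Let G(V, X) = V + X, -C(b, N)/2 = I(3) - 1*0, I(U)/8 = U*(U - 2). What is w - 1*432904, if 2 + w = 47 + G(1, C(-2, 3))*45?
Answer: -434974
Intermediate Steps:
I(U) = 8*U*(-2 + U) (I(U) = 8*(U*(U - 2)) = 8*(U*(-2 + U)) = 8*U*(-2 + U))
C(b, N) = -48 (C(b, N) = -2*(8*3*(-2 + 3) - 1*0) = -2*(8*3*1 + 0) = -2*(24 + 0) = -2*24 = -48)
w = -2070 (w = -2 + (47 + (1 - 48)*45) = -2 + (47 - 47*45) = -2 + (47 - 2115) = -2 - 2068 = -2070)
w - 1*432904 = -2070 - 1*432904 = -2070 - 432904 = -434974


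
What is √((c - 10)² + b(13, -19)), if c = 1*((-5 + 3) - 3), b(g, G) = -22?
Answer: √203 ≈ 14.248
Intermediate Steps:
c = -5 (c = 1*(-2 - 3) = 1*(-5) = -5)
√((c - 10)² + b(13, -19)) = √((-5 - 10)² - 22) = √((-15)² - 22) = √(225 - 22) = √203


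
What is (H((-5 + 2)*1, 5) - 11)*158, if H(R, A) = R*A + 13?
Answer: -2054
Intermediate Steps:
H(R, A) = 13 + A*R (H(R, A) = A*R + 13 = 13 + A*R)
(H((-5 + 2)*1, 5) - 11)*158 = ((13 + 5*((-5 + 2)*1)) - 11)*158 = ((13 + 5*(-3*1)) - 11)*158 = ((13 + 5*(-3)) - 11)*158 = ((13 - 15) - 11)*158 = (-2 - 11)*158 = -13*158 = -2054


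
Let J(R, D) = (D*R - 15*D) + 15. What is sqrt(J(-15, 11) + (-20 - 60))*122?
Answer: 122*I*sqrt(395) ≈ 2424.7*I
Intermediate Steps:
J(R, D) = 15 - 15*D + D*R (J(R, D) = (-15*D + D*R) + 15 = 15 - 15*D + D*R)
sqrt(J(-15, 11) + (-20 - 60))*122 = sqrt((15 - 15*11 + 11*(-15)) + (-20 - 60))*122 = sqrt((15 - 165 - 165) - 80)*122 = sqrt(-315 - 80)*122 = sqrt(-395)*122 = (I*sqrt(395))*122 = 122*I*sqrt(395)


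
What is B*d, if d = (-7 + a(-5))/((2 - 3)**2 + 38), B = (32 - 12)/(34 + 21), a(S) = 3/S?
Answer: -152/2145 ≈ -0.070862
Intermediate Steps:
B = 4/11 (B = 20/55 = 20*(1/55) = 4/11 ≈ 0.36364)
d = -38/195 (d = (-7 + 3/(-5))/((2 - 3)**2 + 38) = (-7 + 3*(-1/5))/((-1)**2 + 38) = (-7 - 3/5)/(1 + 38) = -38/5/39 = -38/5*1/39 = -38/195 ≈ -0.19487)
B*d = (4/11)*(-38/195) = -152/2145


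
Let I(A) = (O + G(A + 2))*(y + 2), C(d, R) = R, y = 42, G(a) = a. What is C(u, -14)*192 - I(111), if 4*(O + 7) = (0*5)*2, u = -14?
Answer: -7352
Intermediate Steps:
O = -7 (O = -7 + ((0*5)*2)/4 = -7 + (0*2)/4 = -7 + (1/4)*0 = -7 + 0 = -7)
I(A) = -220 + 44*A (I(A) = (-7 + (A + 2))*(42 + 2) = (-7 + (2 + A))*44 = (-5 + A)*44 = -220 + 44*A)
C(u, -14)*192 - I(111) = -14*192 - (-220 + 44*111) = -2688 - (-220 + 4884) = -2688 - 1*4664 = -2688 - 4664 = -7352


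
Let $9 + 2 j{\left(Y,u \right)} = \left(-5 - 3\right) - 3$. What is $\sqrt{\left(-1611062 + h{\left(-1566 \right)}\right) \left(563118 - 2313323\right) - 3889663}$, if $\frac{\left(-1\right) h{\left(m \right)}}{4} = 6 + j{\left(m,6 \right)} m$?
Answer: $\sqrt{2929359724167} \approx 1.7115 \cdot 10^{6}$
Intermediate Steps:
$j{\left(Y,u \right)} = -10$ ($j{\left(Y,u \right)} = - \frac{9}{2} + \frac{\left(-5 - 3\right) - 3}{2} = - \frac{9}{2} + \frac{-8 - 3}{2} = - \frac{9}{2} + \frac{1}{2} \left(-11\right) = - \frac{9}{2} - \frac{11}{2} = -10$)
$h{\left(m \right)} = -24 + 40 m$ ($h{\left(m \right)} = - 4 \left(6 - 10 m\right) = -24 + 40 m$)
$\sqrt{\left(-1611062 + h{\left(-1566 \right)}\right) \left(563118 - 2313323\right) - 3889663} = \sqrt{\left(-1611062 + \left(-24 + 40 \left(-1566\right)\right)\right) \left(563118 - 2313323\right) - 3889663} = \sqrt{\left(-1611062 - 62664\right) \left(-1750205\right) - 3889663} = \sqrt{\left(-1673726\right) \left(-1750205\right) - 3889663} = \sqrt{2929363613830 - 3889663} = \sqrt{2929359724167}$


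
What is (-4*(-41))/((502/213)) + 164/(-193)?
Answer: 3329774/48443 ≈ 68.736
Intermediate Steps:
(-4*(-41))/((502/213)) + 164/(-193) = 164/((502*(1/213))) + 164*(-1/193) = 164/(502/213) - 164/193 = 164*(213/502) - 164/193 = 17466/251 - 164/193 = 3329774/48443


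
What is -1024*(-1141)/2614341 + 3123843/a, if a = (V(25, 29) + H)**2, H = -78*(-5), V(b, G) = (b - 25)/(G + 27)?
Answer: 309055631069/14727454300 ≈ 20.985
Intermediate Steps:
V(b, G) = (-25 + b)/(27 + G)
H = 390
a = 152100 (a = ((-25 + 25)/(27 + 29) + 390)**2 = (0/56 + 390)**2 = ((1/56)*0 + 390)**2 = (0 + 390)**2 = 390**2 = 152100)
-1024*(-1141)/2614341 + 3123843/a = -1024*(-1141)/2614341 + 3123843/152100 = 1168384*(1/2614341) + 3123843*(1/152100) = 1168384/2614341 + 1041281/50700 = 309055631069/14727454300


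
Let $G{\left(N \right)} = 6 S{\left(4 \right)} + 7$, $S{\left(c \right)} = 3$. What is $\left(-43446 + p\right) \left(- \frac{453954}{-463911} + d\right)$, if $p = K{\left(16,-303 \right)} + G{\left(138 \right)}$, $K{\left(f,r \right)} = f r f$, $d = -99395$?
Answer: $\frac{1859600119010733}{154637} \approx 1.2026 \cdot 10^{10}$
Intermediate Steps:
$K{\left(f,r \right)} = r f^{2}$
$G{\left(N \right)} = 25$ ($G{\left(N \right)} = 6 \cdot 3 + 7 = 18 + 7 = 25$)
$p = -77543$ ($p = - 303 \cdot 16^{2} + 25 = \left(-303\right) 256 + 25 = -77568 + 25 = -77543$)
$\left(-43446 + p\right) \left(- \frac{453954}{-463911} + d\right) = \left(-43446 - 77543\right) \left(- \frac{453954}{-463911} - 99395\right) = - 120989 \left(\left(-453954\right) \left(- \frac{1}{463911}\right) - 99395\right) = - 120989 \left(\frac{151318}{154637} - 99395\right) = \left(-120989\right) \left(- \frac{15369993297}{154637}\right) = \frac{1859600119010733}{154637}$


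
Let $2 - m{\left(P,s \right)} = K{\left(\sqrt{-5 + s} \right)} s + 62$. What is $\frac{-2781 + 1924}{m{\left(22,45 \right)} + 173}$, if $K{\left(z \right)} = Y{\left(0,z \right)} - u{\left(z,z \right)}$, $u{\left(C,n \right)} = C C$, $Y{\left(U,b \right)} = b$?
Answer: $- \frac{1639441}{3578569} - \frac{77130 \sqrt{10}}{3578569} \approx -0.52629$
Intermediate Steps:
$u{\left(C,n \right)} = C^{2}$
$K{\left(z \right)} = z - z^{2}$
$m{\left(P,s \right)} = -60 - s \sqrt{-5 + s} \left(1 - \sqrt{-5 + s}\right)$ ($m{\left(P,s \right)} = 2 - \left(\sqrt{-5 + s} \left(1 - \sqrt{-5 + s}\right) s + 62\right) = 2 - \left(s \sqrt{-5 + s} \left(1 - \sqrt{-5 + s}\right) + 62\right) = 2 - \left(62 + s \sqrt{-5 + s} \left(1 - \sqrt{-5 + s}\right)\right) = -60 - s \sqrt{-5 + s} \left(1 - \sqrt{-5 + s}\right)$)
$\frac{-2781 + 1924}{m{\left(22,45 \right)} + 173} = \frac{-2781 + 1924}{\left(-60 + 45 \left(-5 + 45 - \sqrt{-5 + 45}\right)\right) + 173} = - \frac{857}{\left(-60 + 45 \left(-5 + 45 - \sqrt{40}\right)\right) + 173} = - \frac{857}{\left(-60 + 45 \left(-5 + 45 - 2 \sqrt{10}\right)\right) + 173} = - \frac{857}{\left(-60 + 45 \left(40 - 2 \sqrt{10}\right)\right) + 173} = - \frac{857}{\left(-60 + \left(1800 - 90 \sqrt{10}\right)\right) + 173} = - \frac{857}{\left(1740 - 90 \sqrt{10}\right) + 173} = - \frac{857}{1913 - 90 \sqrt{10}}$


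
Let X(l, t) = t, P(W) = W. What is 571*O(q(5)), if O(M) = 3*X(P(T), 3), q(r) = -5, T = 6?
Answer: 5139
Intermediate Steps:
O(M) = 9 (O(M) = 3*3 = 9)
571*O(q(5)) = 571*9 = 5139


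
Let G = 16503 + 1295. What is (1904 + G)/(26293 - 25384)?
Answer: 19702/909 ≈ 21.674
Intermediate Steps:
G = 17798
(1904 + G)/(26293 - 25384) = (1904 + 17798)/(26293 - 25384) = 19702/909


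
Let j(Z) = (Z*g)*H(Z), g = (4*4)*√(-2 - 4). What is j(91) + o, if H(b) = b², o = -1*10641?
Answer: -10641 + 12057136*I*√6 ≈ -10641.0 + 2.9534e+7*I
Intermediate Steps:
o = -10641
g = 16*I*√6 (g = 16*√(-6) = 16*(I*√6) = 16*I*√6 ≈ 39.192*I)
j(Z) = 16*I*√6*Z³ (j(Z) = (Z*(16*I*√6))*Z² = (16*I*Z*√6)*Z² = 16*I*√6*Z³)
j(91) + o = 16*I*√6*91³ - 10641 = 16*I*√6*753571 - 10641 = 12057136*I*√6 - 10641 = -10641 + 12057136*I*√6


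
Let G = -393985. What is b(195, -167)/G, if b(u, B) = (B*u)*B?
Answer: -1087671/78797 ≈ -13.803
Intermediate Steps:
b(u, B) = u*B²
b(195, -167)/G = (195*(-167)²)/(-393985) = (195*27889)*(-1/393985) = 5438355*(-1/393985) = -1087671/78797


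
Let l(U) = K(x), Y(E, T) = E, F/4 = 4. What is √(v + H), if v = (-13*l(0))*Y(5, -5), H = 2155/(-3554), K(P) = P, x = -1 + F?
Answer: I*√12322801970/3554 ≈ 31.235*I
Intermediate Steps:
F = 16 (F = 4*4 = 16)
x = 15 (x = -1 + 16 = 15)
l(U) = 15
H = -2155/3554 (H = 2155*(-1/3554) = -2155/3554 ≈ -0.60636)
v = -975 (v = -13*15*5 = -195*5 = -975)
√(v + H) = √(-975 - 2155/3554) = √(-3467305/3554) = I*√12322801970/3554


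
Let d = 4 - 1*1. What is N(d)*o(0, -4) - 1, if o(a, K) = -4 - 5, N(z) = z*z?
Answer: -82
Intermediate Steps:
d = 3 (d = 4 - 1 = 3)
N(z) = z**2
o(a, K) = -9
N(d)*o(0, -4) - 1 = 3**2*(-9) - 1 = 9*(-9) - 1 = -81 - 1 = -82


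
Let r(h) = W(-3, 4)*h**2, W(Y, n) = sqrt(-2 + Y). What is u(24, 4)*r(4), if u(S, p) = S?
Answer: 384*I*sqrt(5) ≈ 858.65*I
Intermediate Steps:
r(h) = I*sqrt(5)*h**2 (r(h) = sqrt(-2 - 3)*h**2 = sqrt(-5)*h**2 = (I*sqrt(5))*h**2 = I*sqrt(5)*h**2)
u(24, 4)*r(4) = 24*(I*sqrt(5)*4**2) = 24*(I*sqrt(5)*16) = 24*(16*I*sqrt(5)) = 384*I*sqrt(5)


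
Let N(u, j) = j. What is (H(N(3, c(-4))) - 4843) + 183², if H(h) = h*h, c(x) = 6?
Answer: 28682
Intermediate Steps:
H(h) = h²
(H(N(3, c(-4))) - 4843) + 183² = (6² - 4843) + 183² = (36 - 4843) + 33489 = -4807 + 33489 = 28682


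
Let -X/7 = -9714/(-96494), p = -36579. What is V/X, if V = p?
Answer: 588275671/11333 ≈ 51908.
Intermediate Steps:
X = -33999/48247 (X = -(-67998)/(-96494) = -(-67998)*(-1)/96494 = -7*4857/48247 = -33999/48247 ≈ -0.70469)
V = -36579
V/X = -36579/(-33999/48247) = -36579*(-48247/33999) = 588275671/11333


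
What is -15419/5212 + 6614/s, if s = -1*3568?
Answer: -11185895/2324552 ≈ -4.8121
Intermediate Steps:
s = -3568
-15419/5212 + 6614/s = -15419/5212 + 6614/(-3568) = -15419*1/5212 + 6614*(-1/3568) = -15419/5212 - 3307/1784 = -11185895/2324552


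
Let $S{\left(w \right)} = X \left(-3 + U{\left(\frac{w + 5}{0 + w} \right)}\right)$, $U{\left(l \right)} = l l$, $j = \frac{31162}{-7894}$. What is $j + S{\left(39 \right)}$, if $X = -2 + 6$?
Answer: $- \frac{65173777}{6003387} \approx -10.856$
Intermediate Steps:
$j = - \frac{15581}{3947}$ ($j = 31162 \left(- \frac{1}{7894}\right) = - \frac{15581}{3947} \approx -3.9476$)
$X = 4$
$U{\left(l \right)} = l^{2}$
$S{\left(w \right)} = -12 + \frac{4 \left(5 + w\right)^{2}}{w^{2}}$ ($S{\left(w \right)} = 4 \left(-3 + \left(\frac{w + 5}{0 + w}\right)^{2}\right) = 4 \left(-3 + \left(\frac{5 + w}{w}\right)^{2}\right) = 4 \left(-3 + \frac{\left(5 + w\right)^{2}}{w^{2}}\right) = -12 + \frac{4 \left(5 + w\right)^{2}}{w^{2}}$)
$j + S{\left(39 \right)} = - \frac{15581}{3947} + \left(-8 + \frac{40}{39} + \frac{100}{1521}\right) = - \frac{15581}{3947} - \frac{10508}{1521} = - \frac{65173777}{6003387}$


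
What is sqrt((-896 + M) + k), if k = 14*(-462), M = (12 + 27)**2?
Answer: I*sqrt(5843) ≈ 76.44*I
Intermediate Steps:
M = 1521 (M = 39**2 = 1521)
k = -6468
sqrt((-896 + M) + k) = sqrt((-896 + 1521) - 6468) = sqrt(625 - 6468) = sqrt(-5843) = I*sqrt(5843)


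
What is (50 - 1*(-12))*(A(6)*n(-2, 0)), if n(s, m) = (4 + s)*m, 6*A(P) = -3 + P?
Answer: 0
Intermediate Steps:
A(P) = -½ + P/6 (A(P) = (-3 + P)/6 = -½ + P/6)
n(s, m) = m*(4 + s)
(50 - 1*(-12))*(A(6)*n(-2, 0)) = (50 - 1*(-12))*((-½ + (⅙)*6)*(0*(4 - 2))) = (50 + 12)*((-½ + 1)*(0*2)) = 62*((½)*0) = 62*0 = 0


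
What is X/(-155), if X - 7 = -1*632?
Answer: 125/31 ≈ 4.0323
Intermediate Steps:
X = -625 (X = 7 - 1*632 = 7 - 632 = -625)
X/(-155) = -625/(-155) = -625*(-1/155) = 125/31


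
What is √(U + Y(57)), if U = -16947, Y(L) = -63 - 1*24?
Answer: I*√17034 ≈ 130.51*I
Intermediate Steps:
Y(L) = -87 (Y(L) = -63 - 24 = -87)
√(U + Y(57)) = √(-16947 - 87) = √(-17034) = I*√17034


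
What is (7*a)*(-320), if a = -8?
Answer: 17920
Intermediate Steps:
(7*a)*(-320) = (7*(-8))*(-320) = -56*(-320) = 17920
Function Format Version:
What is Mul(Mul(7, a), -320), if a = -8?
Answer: 17920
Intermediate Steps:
Mul(Mul(7, a), -320) = Mul(Mul(7, -8), -320) = Mul(-56, -320) = 17920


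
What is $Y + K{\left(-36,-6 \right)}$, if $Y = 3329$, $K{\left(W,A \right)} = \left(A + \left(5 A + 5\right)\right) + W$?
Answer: $3262$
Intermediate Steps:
$K{\left(W,A \right)} = 5 + W + 6 A$ ($K{\left(W,A \right)} = \left(A + \left(5 + 5 A\right)\right) + W = \left(5 + 6 A\right) + W = 5 + W + 6 A$)
$Y + K{\left(-36,-6 \right)} = 3329 + \left(5 - 36 + 6 \left(-6\right)\right) = 3329 - 67 = 3262$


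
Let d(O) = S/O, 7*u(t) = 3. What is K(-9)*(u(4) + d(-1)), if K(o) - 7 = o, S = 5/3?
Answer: 52/21 ≈ 2.4762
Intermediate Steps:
S = 5/3 (S = 5*(1/3) = 5/3 ≈ 1.6667)
u(t) = 3/7 (u(t) = (1/7)*3 = 3/7)
K(o) = 7 + o
d(O) = 5/(3*O)
K(-9)*(u(4) + d(-1)) = (7 - 9)*(3/7 + (5/3)/(-1)) = -2*(3/7 + (5/3)*(-1)) = -2*(3/7 - 5/3) = -2*(-26/21) = 52/21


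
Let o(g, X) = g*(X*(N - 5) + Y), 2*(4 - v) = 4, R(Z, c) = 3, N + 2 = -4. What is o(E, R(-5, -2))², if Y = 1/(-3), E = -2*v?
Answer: 160000/9 ≈ 17778.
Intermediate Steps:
N = -6 (N = -2 - 4 = -6)
v = 2 (v = 4 - ½*4 = 4 - 2 = 2)
E = -4 (E = -2*2 = -4)
Y = -⅓ ≈ -0.33333
o(g, X) = g*(-⅓ - 11*X) (o(g, X) = g*(X*(-6 - 5) - ⅓) = g*(X*(-11) - ⅓) = g*(-11*X - ⅓) = g*(-⅓ - 11*X))
o(E, R(-5, -2))² = (-⅓*(-4)*(1 + 33*3))² = (-⅓*(-4)*(1 + 99))² = (-⅓*(-4)*100)² = (400/3)² = 160000/9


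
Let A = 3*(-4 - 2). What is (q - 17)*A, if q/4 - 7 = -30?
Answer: 1962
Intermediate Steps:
q = -92 (q = 28 + 4*(-30) = 28 - 120 = -92)
A = -18 (A = 3*(-6) = -18)
(q - 17)*A = (-92 - 17)*(-18) = -109*(-18) = 1962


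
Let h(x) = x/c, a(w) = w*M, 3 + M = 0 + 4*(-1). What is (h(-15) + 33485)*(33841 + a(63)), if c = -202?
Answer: 112958549500/101 ≈ 1.1184e+9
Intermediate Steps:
M = -7 (M = -3 + (0 + 4*(-1)) = -3 + (0 - 4) = -3 - 4 = -7)
a(w) = -7*w (a(w) = w*(-7) = -7*w)
h(x) = -x/202 (h(x) = x/(-202) = x*(-1/202) = -x/202)
(h(-15) + 33485)*(33841 + a(63)) = (-1/202*(-15) + 33485)*(33841 - 7*63) = (15/202 + 33485)*(33841 - 441) = (6763985/202)*33400 = 112958549500/101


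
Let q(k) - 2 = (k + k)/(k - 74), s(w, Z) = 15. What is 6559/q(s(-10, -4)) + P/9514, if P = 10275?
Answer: 1841320717/418616 ≈ 4398.6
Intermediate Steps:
q(k) = 2 + 2*k/(-74 + k) (q(k) = 2 + (k + k)/(k - 74) = 2 + (2*k)/(-74 + k) = 2 + 2*k/(-74 + k))
6559/q(s(-10, -4)) + P/9514 = 6559/((4*(-37 + 15)/(-74 + 15))) + 10275/9514 = 6559/((4*(-22)/(-59))) + 10275*(1/9514) = 6559/((4*(-1/59)*(-22))) + 10275/9514 = 6559/(88/59) + 10275/9514 = 6559*(59/88) + 10275/9514 = 386981/88 + 10275/9514 = 1841320717/418616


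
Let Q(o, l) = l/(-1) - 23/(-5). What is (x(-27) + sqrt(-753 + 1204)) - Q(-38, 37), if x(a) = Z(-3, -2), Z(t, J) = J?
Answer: 152/5 + sqrt(451) ≈ 51.637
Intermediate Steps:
x(a) = -2
Q(o, l) = 23/5 - l (Q(o, l) = l*(-1) - 23*(-1/5) = -l + 23/5 = 23/5 - l)
(x(-27) + sqrt(-753 + 1204)) - Q(-38, 37) = (-2 + sqrt(-753 + 1204)) - (23/5 - 1*37) = (-2 + sqrt(451)) - (23/5 - 37) = (-2 + sqrt(451)) - 1*(-162/5) = (-2 + sqrt(451)) + 162/5 = 152/5 + sqrt(451)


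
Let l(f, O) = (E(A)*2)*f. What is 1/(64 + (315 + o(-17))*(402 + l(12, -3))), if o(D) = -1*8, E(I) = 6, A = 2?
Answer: 1/167686 ≈ 5.9635e-6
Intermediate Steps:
o(D) = -8
l(f, O) = 12*f (l(f, O) = (6*2)*f = 12*f)
1/(64 + (315 + o(-17))*(402 + l(12, -3))) = 1/(64 + (315 - 8)*(402 + 12*12)) = 1/(64 + 307*(402 + 144)) = 1/(64 + 307*546) = 1/(64 + 167622) = 1/167686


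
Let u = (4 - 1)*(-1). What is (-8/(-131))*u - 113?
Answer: -14827/131 ≈ -113.18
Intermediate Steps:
u = -3 (u = 3*(-1) = -3)
(-8/(-131))*u - 113 = -8/(-131)*(-3) - 113 = -8*(-1/131)*(-3) - 113 = (8/131)*(-3) - 113 = -24/131 - 113 = -14827/131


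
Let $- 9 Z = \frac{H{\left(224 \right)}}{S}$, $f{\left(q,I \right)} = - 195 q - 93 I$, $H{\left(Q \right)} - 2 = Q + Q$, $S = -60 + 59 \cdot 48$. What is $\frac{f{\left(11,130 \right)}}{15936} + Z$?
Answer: $- \frac{3354685}{3681216} \approx -0.9113$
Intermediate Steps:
$S = 2772$ ($S = -60 + 2832 = 2772$)
$H{\left(Q \right)} = 2 + 2 Q$ ($H{\left(Q \right)} = 2 + \left(Q + Q\right) = 2 + 2 Q$)
$Z = - \frac{25}{1386}$ ($Z = - \frac{\left(2 + 2 \cdot 224\right) \frac{1}{2772}}{9} = - \frac{\left(2 + 448\right) \frac{1}{2772}}{9} = - \frac{450 \cdot \frac{1}{2772}}{9} = \left(- \frac{1}{9}\right) \frac{25}{154} = - \frac{25}{1386} \approx -0.018038$)
$\frac{f{\left(11,130 \right)}}{15936} + Z = \frac{\left(-195\right) 11 - 12090}{15936} - \frac{25}{1386} = \left(-2145 - 12090\right) \frac{1}{15936} - \frac{25}{1386} = \left(-14235\right) \frac{1}{15936} - \frac{25}{1386} = - \frac{4745}{5312} - \frac{25}{1386} = - \frac{3354685}{3681216}$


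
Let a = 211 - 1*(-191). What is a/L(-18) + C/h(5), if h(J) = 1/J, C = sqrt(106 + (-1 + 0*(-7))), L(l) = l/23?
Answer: -1541/3 + 5*sqrt(105) ≈ -462.43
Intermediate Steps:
L(l) = l/23 (L(l) = l*(1/23) = l/23)
a = 402 (a = 211 + 191 = 402)
C = sqrt(105) (C = sqrt(106 + (-1 + 0)) = sqrt(106 - 1) = sqrt(105) ≈ 10.247)
a/L(-18) + C/h(5) = 402/(((1/23)*(-18))) + sqrt(105)/(1/5) = 402/(-18/23) + sqrt(105)/(1/5) = 402*(-23/18) + sqrt(105)*5 = -1541/3 + 5*sqrt(105)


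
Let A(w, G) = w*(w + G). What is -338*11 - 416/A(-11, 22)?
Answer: -449462/121 ≈ -3714.6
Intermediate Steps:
A(w, G) = w*(G + w)
-338*11 - 416/A(-11, 22) = -338*11 - 416*(-1/(11*(22 - 11))) = -3718 - 416/((-11*11)) = -3718 - 416/(-121) = -3718 - 416*(-1/121) = -3718 + 416/121 = -449462/121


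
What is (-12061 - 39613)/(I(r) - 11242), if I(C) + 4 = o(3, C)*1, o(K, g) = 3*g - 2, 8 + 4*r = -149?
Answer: 206696/45463 ≈ 4.5465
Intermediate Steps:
r = -157/4 (r = -2 + (¼)*(-149) = -2 - 149/4 = -157/4 ≈ -39.250)
o(K, g) = -2 + 3*g
I(C) = -6 + 3*C (I(C) = -4 + (-2 + 3*C)*1 = -4 + (-2 + 3*C) = -6 + 3*C)
(-12061 - 39613)/(I(r) - 11242) = (-12061 - 39613)/((-6 + 3*(-157/4)) - 11242) = -51674/((-6 - 471/4) - 11242) = -51674/(-495/4 - 11242) = -51674/(-45463/4) = -51674*(-4/45463) = 206696/45463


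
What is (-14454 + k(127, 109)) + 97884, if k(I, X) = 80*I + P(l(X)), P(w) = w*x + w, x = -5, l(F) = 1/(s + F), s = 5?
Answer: 5334628/57 ≈ 93590.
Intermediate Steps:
l(F) = 1/(5 + F)
P(w) = -4*w (P(w) = w*(-5) + w = -5*w + w = -4*w)
k(I, X) = -4/(5 + X) + 80*I (k(I, X) = 80*I - 4/(5 + X) = -4/(5 + X) + 80*I)
(-14454 + k(127, 109)) + 97884 = (-14454 + 4*(-1 + 20*127*(5 + 109))/(5 + 109)) + 97884 = (-14454 + 4*(-1 + 20*127*114)/114) + 97884 = (-14454 + 4*(1/114)*(-1 + 289560)) + 97884 = (-14454 + 4*(1/114)*289559) + 97884 = (-14454 + 579118/57) + 97884 = -244760/57 + 97884 = 5334628/57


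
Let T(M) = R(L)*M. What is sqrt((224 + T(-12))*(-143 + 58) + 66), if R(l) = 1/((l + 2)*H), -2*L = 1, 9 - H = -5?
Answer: I*sqrt(927346)/7 ≈ 137.57*I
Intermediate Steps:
H = 14 (H = 9 - 1*(-5) = 9 + 5 = 14)
L = -1/2 (L = -1/2*1 = -1/2 ≈ -0.50000)
R(l) = 1/(28 + 14*l) (R(l) = 1/((l + 2)*14) = 1/((2 + l)*14) = 1/(28 + 14*l))
T(M) = M/21 (T(M) = (1/(14*(2 - 1/2)))*M = (1/(14*(3/2)))*M = ((1/14)*(2/3))*M = M/21)
sqrt((224 + T(-12))*(-143 + 58) + 66) = sqrt((224 + (1/21)*(-12))*(-143 + 58) + 66) = sqrt((224 - 4/7)*(-85) + 66) = sqrt((1564/7)*(-85) + 66) = sqrt(-132940/7 + 66) = sqrt(-132478/7) = I*sqrt(927346)/7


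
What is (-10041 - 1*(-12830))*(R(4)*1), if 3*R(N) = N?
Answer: 11156/3 ≈ 3718.7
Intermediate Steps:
R(N) = N/3
(-10041 - 1*(-12830))*(R(4)*1) = (-10041 - 1*(-12830))*(((⅓)*4)*1) = (-10041 + 12830)*((4/3)*1) = 2789*(4/3) = 11156/3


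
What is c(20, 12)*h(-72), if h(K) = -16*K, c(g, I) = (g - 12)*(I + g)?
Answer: 294912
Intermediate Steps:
c(g, I) = (-12 + g)*(I + g)
c(20, 12)*h(-72) = (20² - 12*12 - 12*20 + 12*20)*(-16*(-72)) = (400 - 144 - 240 + 240)*1152 = 256*1152 = 294912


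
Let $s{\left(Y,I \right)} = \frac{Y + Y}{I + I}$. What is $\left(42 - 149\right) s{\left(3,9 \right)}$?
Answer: $- \frac{107}{3} \approx -35.667$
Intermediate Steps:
$s{\left(Y,I \right)} = \frac{Y}{I}$ ($s{\left(Y,I \right)} = \frac{2 Y}{2 I} = 2 Y \frac{1}{2 I} = \frac{Y}{I}$)
$\left(42 - 149\right) s{\left(3,9 \right)} = \left(42 - 149\right) \frac{3}{9} = - 107 \cdot 3 \cdot \frac{1}{9} = \left(-107\right) \frac{1}{3} = - \frac{107}{3}$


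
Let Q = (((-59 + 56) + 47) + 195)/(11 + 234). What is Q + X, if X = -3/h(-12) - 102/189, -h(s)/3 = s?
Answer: 3109/8820 ≈ 0.35249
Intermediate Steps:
Q = 239/245 (Q = ((-3 + 47) + 195)/245 = (44 + 195)*(1/245) = 239*(1/245) = 239/245 ≈ 0.97551)
h(s) = -3*s
X = -157/252 (X = -3/((-3*(-12))) - 102/189 = -3/36 - 102*1/189 = -3*1/36 - 34/63 = -1/12 - 34/63 = -157/252 ≈ -0.62302)
Q + X = 239/245 - 157/252 = 3109/8820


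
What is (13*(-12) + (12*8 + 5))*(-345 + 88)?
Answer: 14135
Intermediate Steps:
(13*(-12) + (12*8 + 5))*(-345 + 88) = (-156 + (96 + 5))*(-257) = (-156 + 101)*(-257) = -55*(-257) = 14135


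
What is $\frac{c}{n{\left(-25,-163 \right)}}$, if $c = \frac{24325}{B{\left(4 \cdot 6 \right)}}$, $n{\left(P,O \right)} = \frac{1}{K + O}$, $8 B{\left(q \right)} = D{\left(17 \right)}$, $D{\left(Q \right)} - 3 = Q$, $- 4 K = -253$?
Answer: $- \frac{1941135}{2} \approx -9.7057 \cdot 10^{5}$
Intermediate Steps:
$K = \frac{253}{4}$ ($K = \left(- \frac{1}{4}\right) \left(-253\right) = \frac{253}{4} \approx 63.25$)
$D{\left(Q \right)} = 3 + Q$
$B{\left(q \right)} = \frac{5}{2}$ ($B{\left(q \right)} = \frac{3 + 17}{8} = \frac{1}{8} \cdot 20 = \frac{5}{2}$)
$n{\left(P,O \right)} = \frac{1}{\frac{253}{4} + O}$
$c = 9730$ ($c = \frac{24325}{\frac{5}{2}} = 24325 \cdot \frac{2}{5} = 9730$)
$\frac{c}{n{\left(-25,-163 \right)}} = \frac{9730}{4 \frac{1}{253 + 4 \left(-163\right)}} = \frac{9730}{4 \frac{1}{253 - 652}} = \frac{9730}{4 \frac{1}{-399}} = \frac{9730}{4 \left(- \frac{1}{399}\right)} = \frac{9730}{- \frac{4}{399}} = 9730 \left(- \frac{399}{4}\right) = - \frac{1941135}{2}$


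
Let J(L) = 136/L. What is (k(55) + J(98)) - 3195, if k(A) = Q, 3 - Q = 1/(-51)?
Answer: -7973291/2499 ≈ -3190.6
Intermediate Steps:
Q = 154/51 (Q = 3 - 1/(-51) = 3 - 1*(-1/51) = 3 + 1/51 = 154/51 ≈ 3.0196)
k(A) = 154/51
(k(55) + J(98)) - 3195 = (154/51 + 136/98) - 3195 = (154/51 + 136*(1/98)) - 3195 = (154/51 + 68/49) - 3195 = 11014/2499 - 3195 = -7973291/2499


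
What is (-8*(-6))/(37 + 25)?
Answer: 24/31 ≈ 0.77419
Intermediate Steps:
(-8*(-6))/(37 + 25) = 48/62 = (1/62)*48 = 24/31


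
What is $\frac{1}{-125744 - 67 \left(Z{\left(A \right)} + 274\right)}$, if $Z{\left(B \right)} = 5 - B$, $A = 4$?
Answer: $- \frac{1}{144169} \approx -6.9363 \cdot 10^{-6}$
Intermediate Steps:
$\frac{1}{-125744 - 67 \left(Z{\left(A \right)} + 274\right)} = \frac{1}{-125744 - 67 \left(\left(5 - 4\right) + 274\right)} = \frac{1}{-125744 - 67 \left(1 + 274\right)} = \frac{1}{-125744 - 18425} = \frac{1}{-144169} = - \frac{1}{144169}$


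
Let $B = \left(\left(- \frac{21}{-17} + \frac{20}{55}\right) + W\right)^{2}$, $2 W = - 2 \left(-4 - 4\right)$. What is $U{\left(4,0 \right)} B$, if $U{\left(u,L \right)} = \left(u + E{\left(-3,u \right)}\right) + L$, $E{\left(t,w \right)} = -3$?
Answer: $\frac{3222025}{34969} \approx 92.139$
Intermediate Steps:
$W = 8$ ($W = \frac{\left(-2\right) \left(-4 - 4\right)}{2} = \frac{\left(-2\right) \left(-8\right)}{2} = \frac{1}{2} \cdot 16 = 8$)
$U{\left(u,L \right)} = -3 + L + u$ ($U{\left(u,L \right)} = \left(u - 3\right) + L = \left(-3 + u\right) + L = -3 + L + u$)
$B = \frac{3222025}{34969}$ ($B = \left(\left(- \frac{21}{-17} + \frac{20}{55}\right) + 8\right)^{2} = \left(\left(\left(-21\right) \left(- \frac{1}{17}\right) + 20 \cdot \frac{1}{55}\right) + 8\right)^{2} = \left(\left(\frac{21}{17} + \frac{4}{11}\right) + 8\right)^{2} = \left(\frac{299}{187} + 8\right)^{2} = \left(\frac{1795}{187}\right)^{2} = \frac{3222025}{34969} \approx 92.139$)
$U{\left(4,0 \right)} B = \left(-3 + 0 + 4\right) \frac{3222025}{34969} = 1 \cdot \frac{3222025}{34969} = \frac{3222025}{34969}$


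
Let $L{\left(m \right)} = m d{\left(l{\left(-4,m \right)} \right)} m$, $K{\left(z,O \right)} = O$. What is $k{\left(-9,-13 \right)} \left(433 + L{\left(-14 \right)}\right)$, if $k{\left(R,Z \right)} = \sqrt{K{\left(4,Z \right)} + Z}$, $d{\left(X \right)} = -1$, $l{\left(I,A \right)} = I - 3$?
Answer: $237 i \sqrt{26} \approx 1208.5 i$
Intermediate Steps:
$l{\left(I,A \right)} = -3 + I$ ($l{\left(I,A \right)} = I - 3 = -3 + I$)
$k{\left(R,Z \right)} = \sqrt{2} \sqrt{Z}$ ($k{\left(R,Z \right)} = \sqrt{Z + Z} = \sqrt{2 Z} = \sqrt{2} \sqrt{Z}$)
$L{\left(m \right)} = - m^{2}$ ($L{\left(m \right)} = m \left(-1\right) m = - m m = - m^{2}$)
$k{\left(-9,-13 \right)} \left(433 + L{\left(-14 \right)}\right) = \sqrt{2} \sqrt{-13} \left(433 - \left(-14\right)^{2}\right) = \sqrt{2} i \sqrt{13} \left(433 - 196\right) = i \sqrt{26} \left(433 - 196\right) = i \sqrt{26} \cdot 237 = 237 i \sqrt{26}$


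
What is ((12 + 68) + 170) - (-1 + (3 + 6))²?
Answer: 186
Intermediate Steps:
((12 + 68) + 170) - (-1 + (3 + 6))² = (80 + 170) - (-1 + 9)² = 250 - 1*8² = 250 - 1*64 = 250 - 64 = 186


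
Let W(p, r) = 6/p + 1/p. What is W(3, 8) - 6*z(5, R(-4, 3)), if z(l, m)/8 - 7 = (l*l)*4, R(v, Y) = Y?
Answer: -15401/3 ≈ -5133.7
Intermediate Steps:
W(p, r) = 7/p (W(p, r) = 6/p + 1/p = 7/p)
z(l, m) = 56 + 32*l² (z(l, m) = 56 + 8*((l*l)*4) = 56 + 8*(l²*4) = 56 + 8*(4*l²) = 56 + 32*l²)
W(3, 8) - 6*z(5, R(-4, 3)) = 7/3 - 6*(56 + 32*5²) = 7*(⅓) - 6*(56 + 32*25) = 7/3 - 6*(56 + 800) = 7/3 - 6*856 = 7/3 - 5136 = -15401/3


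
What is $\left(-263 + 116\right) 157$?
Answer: $-23079$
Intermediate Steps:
$\left(-263 + 116\right) 157 = \left(-147\right) 157 = -23079$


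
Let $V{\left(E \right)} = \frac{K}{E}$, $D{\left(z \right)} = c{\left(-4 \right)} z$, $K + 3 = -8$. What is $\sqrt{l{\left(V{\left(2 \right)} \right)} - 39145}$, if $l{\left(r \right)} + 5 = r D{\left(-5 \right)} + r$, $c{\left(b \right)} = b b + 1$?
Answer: $4 i \sqrt{2418} \approx 196.69 i$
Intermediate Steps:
$K = -11$ ($K = -3 - 8 = -11$)
$c{\left(b \right)} = 1 + b^{2}$ ($c{\left(b \right)} = b^{2} + 1 = 1 + b^{2}$)
$D{\left(z \right)} = 17 z$ ($D{\left(z \right)} = \left(1 + \left(-4\right)^{2}\right) z = \left(1 + 16\right) z = 17 z$)
$V{\left(E \right)} = - \frac{11}{E}$
$l{\left(r \right)} = -5 - 84 r$ ($l{\left(r \right)} = -5 + \left(r 17 \left(-5\right) + r\right) = -5 + \left(r \left(-85\right) + r\right) = -5 + \left(- 85 r + r\right) = -5 - 84 r$)
$\sqrt{l{\left(V{\left(2 \right)} \right)} - 39145} = \sqrt{\left(-5 - 84 \left(- \frac{11}{2}\right)\right) - 39145} = \sqrt{\left(-5 - 84 \left(\left(-11\right) \frac{1}{2}\right)\right) - 39145} = \sqrt{\left(-5 - -462\right) - 39145} = \sqrt{\left(-5 + 462\right) - 39145} = \sqrt{457 - 39145} = \sqrt{-38688} = 4 i \sqrt{2418}$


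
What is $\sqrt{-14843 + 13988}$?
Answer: $3 i \sqrt{95} \approx 29.24 i$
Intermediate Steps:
$\sqrt{-14843 + 13988} = \sqrt{-855} = 3 i \sqrt{95}$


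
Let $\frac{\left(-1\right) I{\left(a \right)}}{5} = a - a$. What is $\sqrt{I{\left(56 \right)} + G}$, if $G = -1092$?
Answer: $2 i \sqrt{273} \approx 33.045 i$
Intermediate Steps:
$I{\left(a \right)} = 0$ ($I{\left(a \right)} = - 5 \left(a - a\right) = \left(-5\right) 0 = 0$)
$\sqrt{I{\left(56 \right)} + G} = \sqrt{0 - 1092} = \sqrt{-1092} = 2 i \sqrt{273}$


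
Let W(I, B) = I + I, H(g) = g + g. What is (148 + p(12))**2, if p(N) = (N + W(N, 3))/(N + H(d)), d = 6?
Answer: 89401/4 ≈ 22350.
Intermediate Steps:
H(g) = 2*g
W(I, B) = 2*I
p(N) = 3*N/(12 + N) (p(N) = (N + 2*N)/(N + 2*6) = (3*N)/(N + 12) = (3*N)/(12 + N) = 3*N/(12 + N))
(148 + p(12))**2 = (148 + 3*12/(12 + 12))**2 = (148 + 3*12/24)**2 = (148 + 3*12*(1/24))**2 = (148 + 3/2)**2 = (299/2)**2 = 89401/4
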